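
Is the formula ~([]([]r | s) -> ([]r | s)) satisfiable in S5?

Unsatisfiable (every branch closes)

1. ~([]([]r | s) -> ([]r | s)), 0
2. []([]r | s), 0
3. ~([]r | s), 0
4. ~[]r, 0
5. ~s, 0
6. []r | s, 0
7. []r, 0
8. r, 0
9. ~r, 1
10. []r | s, 1
11. r, 1
Accessibility: 0R0, 0R1, 1R0, 1R1
Branch closes: r and ~r both at 1.
(One branch shown.) All branches close.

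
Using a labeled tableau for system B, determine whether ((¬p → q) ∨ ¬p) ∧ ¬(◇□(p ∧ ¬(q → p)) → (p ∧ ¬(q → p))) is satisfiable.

Unsatisfiable

1. ((¬p → q) ∨ ¬p) ∧ ¬(◇□(p ∧ ¬(q → p)) → (p ∧ ¬(q → p))), w0
2. (¬p → q) ∨ ¬p, w0
3. ¬(◇□(p ∧ ¬(q → p)) → (p ∧ ¬(q → p))), w0
4. ◇□(p ∧ ¬(q → p)), w0
5. ¬(p ∧ ¬(q → p)), w0
6. ¬p → q, w0
7. q → p, w0
8. q, w0
9. p, w0
10. □(p ∧ ¬(q → p)), w1
11. p ∧ ¬(q → p), w0
12. ¬(q → p), w0
13. ¬p, w0
Accessibility: w0Rw0, w0Rw1, w1Rw0, w1Rw1
Branch closes: p and ¬p both at w0.
(One branch shown.) All branches close.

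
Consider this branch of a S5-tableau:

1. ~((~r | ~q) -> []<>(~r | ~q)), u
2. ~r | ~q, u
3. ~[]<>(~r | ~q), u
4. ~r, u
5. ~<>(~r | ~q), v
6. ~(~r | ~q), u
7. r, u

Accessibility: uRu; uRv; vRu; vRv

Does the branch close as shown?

Yes, closed

Both r and ~r appear at u.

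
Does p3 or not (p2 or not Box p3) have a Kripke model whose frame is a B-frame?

1. p3 or not (p2 or not Box p3), 0
2. not (p2 or not Box p3), 0   [or-rule on 1 (branches; this branch)]
3. not p2, 0   [neg-or-rule on 2]
4. Box p3, 0   [neg-or-rule on 2]
5. p3, 0   [Box-rule on 4 via 0R0]
Accessibility: 0R0

Satisfiable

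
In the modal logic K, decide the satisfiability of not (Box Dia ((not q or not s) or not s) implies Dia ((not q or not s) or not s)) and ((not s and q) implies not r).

Satisfiable

1. not (Box Dia ((not q or not s) or not s) implies Dia ((not q or not s) or not s)) and ((not s and q) implies not r), u
2. not (Box Dia ((not q or not s) or not s) implies Dia ((not q or not s) or not s)), u
3. (not s and q) implies not r, u
4. Box Dia ((not q or not s) or not s), u
5. not Dia ((not q or not s) or not s), u
6. not r, u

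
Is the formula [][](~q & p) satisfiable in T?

1. [][](~q & p), u
2. [](~q & p), u   [[]-rule on 1 via uRu]
3. ~q & p, u   [[]-rule on 2 via uRu]
4. ~q, u   [&-rule on 3]
5. p, u   [&-rule on 3]
Accessibility: uRu

Satisfiable (open branch found)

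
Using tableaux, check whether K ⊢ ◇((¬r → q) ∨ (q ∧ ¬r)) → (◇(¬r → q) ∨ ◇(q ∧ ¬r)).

Valid in K

Tableau for the negation ¬(◇((¬r → q) ∨ (q ∧ ¬r)) → (◇(¬r → q) ∨ ◇(q ∧ ¬r))):
1. ¬(◇((¬r → q) ∨ (q ∧ ¬r)) → (◇(¬r → q) ∨ ◇(q ∧ ¬r))), 0
2. ◇((¬r → q) ∨ (q ∧ ¬r)), 0
3. ¬(◇(¬r → q) ∨ ◇(q ∧ ¬r)), 0
4. ¬◇(¬r → q), 0
5. ¬◇(q ∧ ¬r), 0
6. (¬r → q) ∨ (q ∧ ¬r), 1
7. ¬(¬r → q), 1
8. ¬r, 1
9. ¬q, 1
10. ¬(q ∧ ¬r), 1
11. ¬r → q, 1
12. q, 1
Accessibility: 0R1
Branch closes: q and ¬q both at 1.
All branches of the negation close; one closing branch shown above.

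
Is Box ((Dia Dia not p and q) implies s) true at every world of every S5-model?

Tableau for the negation not Box ((Dia Dia not p and q) implies s):
1. not Box ((Dia Dia not p and q) implies s), u
2. not ((Dia Dia not p and q) implies s), v
3. Dia Dia not p and q, v
4. not s, v
5. Dia Dia not p, v
6. q, v
7. Dia not p, w
8. not p, x
Accessibility: uRu, uRv, uRw, uRx, vRu, vRv, vRw, vRx, wRu, wRv, wRw, wRx, xRu, xRv, xRw, xRx
The negation has an open branch (countermodel exists).

Invalid (countermodel exists)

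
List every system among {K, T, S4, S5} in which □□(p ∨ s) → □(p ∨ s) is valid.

T-tableau for the negation ¬(□□(p ∨ s) → □(p ∨ s)):
1. ¬(□□(p ∨ s) → □(p ∨ s)), w0
2. □□(p ∨ s), w0
3. ¬□(p ∨ s), w0
4. □(p ∨ s), w0
5. p ∨ s, w0
6. s, w0
7. ¬(p ∨ s), w1
8. ¬p, w1
9. ¬s, w1
10. □(p ∨ s), w1
11. p ∨ s, w1
12. s, w1
Accessibility: w0Rw0, w0Rw1, w1Rw1
Branch closes: s and ¬s both at w1.
Every branch closes (one shown): valid in T, hence also in S4, S5 (every theorem of T is a theorem of S4 and S5).
K-tableau for the negation ¬(□□(p ∨ s) → □(p ∨ s)):
1. ¬(□□(p ∨ s) → □(p ∨ s)), w0
2. □□(p ∨ s), w0
3. ¬□(p ∨ s), w0
4. ¬(p ∨ s), w1
5. ¬p, w1
6. ¬s, w1
7. □(p ∨ s), w1
Accessibility: w0Rw1
Complete open branch: countermodel on a K-frame, so not valid in K.

T, S4, S5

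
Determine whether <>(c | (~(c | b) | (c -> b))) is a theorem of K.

Tableau for the negation ~<>(c | (~(c | b) | (c -> b))):
1. ~<>(c | (~(c | b) | (c -> b))), 0
The negation has an open branch (countermodel exists).

No, not valid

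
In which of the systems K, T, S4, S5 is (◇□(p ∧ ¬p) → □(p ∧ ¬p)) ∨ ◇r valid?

T, S4, S5

T-tableau for the negation ¬((◇□(p ∧ ¬p) → □(p ∧ ¬p)) ∨ ◇r):
1. ¬((◇□(p ∧ ¬p) → □(p ∧ ¬p)) ∨ ◇r), u
2. ¬(◇□(p ∧ ¬p) → □(p ∧ ¬p)), u   [¬∨-rule on 1]
3. ¬◇r, u   [¬∨-rule on 1]
4. ◇□(p ∧ ¬p), u   [¬→-rule on 2]
5. ¬□(p ∧ ¬p), u   [¬→-rule on 2]
6. ¬r, u   [¬◇-rule on 3 via uRu]
7. □(p ∧ ¬p), v   [◇-rule on 4: fresh world v, uRv]
8. ¬r, v   [¬◇-rule on 3 via uRv]
9. p ∧ ¬p, v   [□-rule on 7 via vRv]
10. p, v   [∧-rule on 9]
11. ¬p, v   [∧-rule on 9]
Accessibility: uRu, uRv, vRv
Branch closes: p and ¬p both at v.
Every branch closes (one shown): valid in T, hence also in S4, S5 (every theorem of T is a theorem of S4 and S5).
K-tableau for the negation ¬((◇□(p ∧ ¬p) → □(p ∧ ¬p)) ∨ ◇r):
1. ¬((◇□(p ∧ ¬p) → □(p ∧ ¬p)) ∨ ◇r), u
2. ¬(◇□(p ∧ ¬p) → □(p ∧ ¬p)), u   [¬∨-rule on 1]
3. ¬◇r, u   [¬∨-rule on 1]
4. ◇□(p ∧ ¬p), u   [¬→-rule on 2]
5. ¬□(p ∧ ¬p), u   [¬→-rule on 2]
6. □(p ∧ ¬p), v   [◇-rule on 4: fresh world v, uRv]
7. ¬r, v   [¬◇-rule on 3 via uRv]
8. ¬(p ∧ ¬p), w   [¬□-rule on 5: fresh world w, uRw]
9. ¬r, w   [¬◇-rule on 3 via uRw]
10. p, w   [¬∧-rule on 8 (branches; this branch)]
Accessibility: uRv, uRw
Complete open branch: countermodel on a K-frame, so not valid in K.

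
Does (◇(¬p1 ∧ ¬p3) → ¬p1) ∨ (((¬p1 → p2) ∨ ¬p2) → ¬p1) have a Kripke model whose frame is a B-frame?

1. (◇(¬p1 ∧ ¬p3) → ¬p1) ∨ (((¬p1 → p2) ∨ ¬p2) → ¬p1), u
2. ((¬p1 → p2) ∨ ¬p2) → ¬p1, u
3. ¬p1, u
Accessibility: uRu

Satisfiable (open branch found)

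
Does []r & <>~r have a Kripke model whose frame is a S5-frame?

1. []r & <>~r, 0
2. []r, 0
3. <>~r, 0
4. r, 0
5. ~r, 1
6. r, 1
Accessibility: 0R0, 0R1, 1R0, 1R1
Branch closes: r and ~r both at 1.
(One branch shown.) All branches close.

Unsatisfiable (every branch closes)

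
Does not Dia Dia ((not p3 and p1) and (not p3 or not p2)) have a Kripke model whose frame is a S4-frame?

Yes, satisfiable

1. not Dia Dia ((not p3 and p1) and (not p3 or not p2)), 0
2. not Dia ((not p3 and p1) and (not p3 or not p2)), 0
3. not ((not p3 and p1) and (not p3 or not p2)), 0
4. not (not p3 or not p2), 0
5. p3, 0
6. p2, 0
Accessibility: 0R0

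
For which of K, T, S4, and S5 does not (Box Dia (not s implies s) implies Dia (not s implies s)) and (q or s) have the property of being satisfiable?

T-tableau for the formula:
1. not (Box Dia (not s implies s) implies Dia (not s implies s)) and (q or s), 0
2. not (Box Dia (not s implies s) implies Dia (not s implies s)), 0   [and-rule on 1]
3. q or s, 0   [and-rule on 1]
4. Box Dia (not s implies s), 0   [neg-implies-rule on 2]
5. not Dia (not s implies s), 0   [neg-implies-rule on 2]
6. Dia (not s implies s), 0   [Box-rule on 4 via 0R0]
7. not (not s implies s), 0   [neg-Dia-rule on 5 via 0R0]
8. not s, 0   [neg-implies-rule on 7]
9. q, 0   [or-rule on 3 (branches; this branch)]
10. not s implies s, 1   [Dia-rule on 6: fresh world 1, 0R1]
11. Dia (not s implies s), 1   [Box-rule on 4 via 0R1]
12. not (not s implies s), 1   [neg-Dia-rule on 5 via 0R1]
13. not s, 1   [neg-implies-rule on 12]
14. s, 1   [implies-rule on 10 (branches; this branch)]
Accessibility: 0R0, 0R1, 1R1
Branch closes: s and not s both at 1.
Every branch closes (one shown): unsatisfiable in T, hence also in S4, S5 (every S4/S5-frame is a T-frame).
K-tableau for the formula:
1. not (Box Dia (not s implies s) implies Dia (not s implies s)) and (q or s), 0
2. not (Box Dia (not s implies s) implies Dia (not s implies s)), 0   [and-rule on 1]
3. q or s, 0   [and-rule on 1]
4. Box Dia (not s implies s), 0   [neg-implies-rule on 2]
5. not Dia (not s implies s), 0   [neg-implies-rule on 2]
6. s, 0   [or-rule on 3 (branches; this branch)]
Complete open branch: satisfiable in K.

K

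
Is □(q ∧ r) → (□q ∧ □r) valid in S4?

Tableau for the negation ¬(□(q ∧ r) → (□q ∧ □r)):
1. ¬(□(q ∧ r) → (□q ∧ □r)), u
2. □(q ∧ r), u
3. ¬(□q ∧ □r), u
4. q ∧ r, u
5. q, u
6. r, u
7. ¬□r, u
8. ¬r, v
9. q ∧ r, v
10. q, v
11. r, v
Accessibility: uRu, uRv, vRv
Branch closes: r and ¬r both at v.
Every branch of the negation's tableau closes; the branch above is one of them.

Valid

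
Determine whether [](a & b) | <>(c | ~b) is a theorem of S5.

Not valid

Tableau for the negation ~([](a & b) | <>(c | ~b)):
1. ~([](a & b) | <>(c | ~b)), 0
2. ~[](a & b), 0   [~|-rule on 1]
3. ~<>(c | ~b), 0   [~|-rule on 1]
4. ~(c | ~b), 0   [~<>-rule on 3 via 0R0]
5. ~c, 0   [~|-rule on 4]
6. b, 0   [~|-rule on 4]
7. ~(a & b), 1   [~[]-rule on 2: fresh world 1, 0R1]
8. ~(c | ~b), 1   [~<>-rule on 3 via 0R1]
9. ~c, 1   [~|-rule on 8]
10. b, 1   [~|-rule on 8]
11. ~a, 1   [~&-rule on 7 (branches; this branch)]
Accessibility: 0R0, 0R1, 1R0, 1R1
The negation has an open branch (countermodel exists).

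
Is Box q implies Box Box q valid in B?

Tableau for the negation not (Box q implies Box Box q):
1. not (Box q implies Box Box q), u
2. Box q, u
3. not Box Box q, u
4. q, u
5. not Box q, v
6. q, v
7. not q, w
Accessibility: uRu, uRv, vRu, vRv, vRw, wRv, wRw
The negation has an open branch (countermodel exists).

Not valid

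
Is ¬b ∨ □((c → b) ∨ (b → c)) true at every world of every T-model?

Valid in T

Tableau for the negation ¬(¬b ∨ □((c → b) ∨ (b → c))):
1. ¬(¬b ∨ □((c → b) ∨ (b → c))), w0
2. b, w0
3. ¬□((c → b) ∨ (b → c)), w0
4. ¬((c → b) ∨ (b → c)), w1
5. ¬(c → b), w1
6. ¬(b → c), w1
7. c, w1
8. ¬b, w1
9. b, w1
10. ¬c, w1
Accessibility: w0Rw0, w0Rw1, w1Rw1
Branch closes: b and ¬b both at w1.
Every branch of the negation's tableau closes; the branch above is one of them.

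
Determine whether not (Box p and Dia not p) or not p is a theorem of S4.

Tableau for the negation not (not (Box p and Dia not p) or not p):
1. not (not (Box p and Dia not p) or not p), w0
2. Box p and Dia not p, w0
3. p, w0
4. Box p, w0
5. Dia not p, w0
6. not p, w1
7. p, w1
Accessibility: w0Rw0, w0Rw1, w1Rw1
Branch closes: p and not p both at w1.
Every branch of the negation's tableau closes; the branch above is one of them.

Yes, valid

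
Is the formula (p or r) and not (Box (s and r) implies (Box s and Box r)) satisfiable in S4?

Unsatisfiable (every branch closes)

1. (p or r) and not (Box (s and r) implies (Box s and Box r)), 0
2. p or r, 0   [and-rule on 1]
3. not (Box (s and r) implies (Box s and Box r)), 0   [and-rule on 1]
4. Box (s and r), 0   [neg-implies-rule on 3]
5. not (Box s and Box r), 0   [neg-implies-rule on 3]
6. s and r, 0   [Box-rule on 4 via 0R0]
7. s, 0   [and-rule on 6]
8. r, 0   [and-rule on 6]
9. not Box r, 0   [neg-and-rule on 5 (branches; this branch)]
10. not r, 1   [neg-Box-rule on 9: fresh world 1, 0R1]
11. s and r, 1   [Box-rule on 4 via 0R1]
12. s, 1   [and-rule on 11]
13. r, 1   [and-rule on 11]
Accessibility: 0R0, 0R1, 1R1
Branch closes: r and not r both at 1.
Every branch closes; the branch above is one of them.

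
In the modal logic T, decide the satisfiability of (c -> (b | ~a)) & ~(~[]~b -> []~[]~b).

1. (c -> (b | ~a)) & ~(~[]~b -> []~[]~b), u
2. c -> (b | ~a), u
3. ~(~[]~b -> []~[]~b), u
4. ~[]~b, u
5. ~[]~[]~b, u
6. b | ~a, u
7. ~a, u
8. b, v
9. []~b, w
10. ~b, w
Accessibility: uRu, uRv, uRw, vRv, wRw

Satisfiable (open branch found)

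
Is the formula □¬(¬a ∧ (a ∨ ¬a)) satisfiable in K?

1. □¬(¬a ∧ (a ∨ ¬a)), w0

Satisfiable (open branch found)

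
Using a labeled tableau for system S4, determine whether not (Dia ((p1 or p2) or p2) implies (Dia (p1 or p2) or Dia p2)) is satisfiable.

1. not (Dia ((p1 or p2) or p2) implies (Dia (p1 or p2) or Dia p2)), w0
2. Dia ((p1 or p2) or p2), w0
3. not (Dia (p1 or p2) or Dia p2), w0
4. not Dia (p1 or p2), w0
5. not Dia p2, w0
6. not (p1 or p2), w0
7. not p1, w0
8. not p2, w0
9. (p1 or p2) or p2, w1
10. not (p1 or p2), w1
11. not p1, w1
12. not p2, w1
13. p1 or p2, w1
14. p2, w1
Accessibility: w0Rw0, w0Rw1, w1Rw1
Branch closes: p2 and not p2 both at w1.
(One branch shown.) All branches close.

Unsatisfiable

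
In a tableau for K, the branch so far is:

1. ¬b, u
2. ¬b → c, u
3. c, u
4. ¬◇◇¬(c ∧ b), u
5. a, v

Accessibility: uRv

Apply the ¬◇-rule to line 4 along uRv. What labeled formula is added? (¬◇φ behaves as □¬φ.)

¬◇¬(c ∧ b), v

¬◇φ behaves as □¬φ: propagate the negated body to each accessible world.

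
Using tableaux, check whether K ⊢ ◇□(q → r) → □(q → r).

Tableau for the negation ¬(◇□(q → r) → □(q → r)):
1. ¬(◇□(q → r) → □(q → r)), u
2. ◇□(q → r), u
3. ¬□(q → r), u
4. □(q → r), v
5. ¬(q → r), w
6. q, w
7. ¬r, w
Accessibility: uRv, uRw
The negation has an open branch (countermodel exists).

Invalid (countermodel exists)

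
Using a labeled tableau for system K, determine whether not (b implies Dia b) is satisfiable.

Satisfiable (open branch found)

1. not (b implies Dia b), w0
2. b, w0
3. not Dia b, w0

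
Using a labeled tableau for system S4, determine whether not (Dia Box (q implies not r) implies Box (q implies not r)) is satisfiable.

1. not (Dia Box (q implies not r) implies Box (q implies not r)), w0
2. Dia Box (q implies not r), w0   [neg-implies-rule on 1]
3. not Box (q implies not r), w0   [neg-implies-rule on 1]
4. Box (q implies not r), w1   [Dia-rule on 2: fresh world w1, w0Rw1]
5. q implies not r, w1   [Box-rule on 4 via w1Rw1]
6. not r, w1   [implies-rule on 5 (branches; this branch)]
7. not (q implies not r), w2   [neg-Box-rule on 3: fresh world w2, w0Rw2]
8. q, w2   [neg-implies-rule on 7]
9. r, w2   [neg-implies-rule on 7]
Accessibility: w0Rw0, w0Rw1, w0Rw2, w1Rw1, w2Rw2

Satisfiable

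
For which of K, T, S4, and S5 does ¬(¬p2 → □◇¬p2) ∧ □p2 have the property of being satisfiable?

K

T-tableau for the formula:
1. ¬(¬p2 → □◇¬p2) ∧ □p2, u
2. ¬(¬p2 → □◇¬p2), u
3. □p2, u
4. ¬p2, u
5. ¬□◇¬p2, u
6. p2, u
Accessibility: uRu
Branch closes: p2 and ¬p2 both at u.
Every branch closes (one shown): unsatisfiable in T, hence also in S4, S5 (every S4/S5-frame is a T-frame).
K-tableau for the formula:
1. ¬(¬p2 → □◇¬p2) ∧ □p2, u
2. ¬(¬p2 → □◇¬p2), u
3. □p2, u
4. ¬p2, u
5. ¬□◇¬p2, u
6. ¬◇¬p2, v
7. p2, v
Accessibility: uRv
Complete open branch: satisfiable in K.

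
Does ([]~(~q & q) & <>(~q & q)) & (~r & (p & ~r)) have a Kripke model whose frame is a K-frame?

Unsatisfiable

1. ([]~(~q & q) & <>(~q & q)) & (~r & (p & ~r)), u
2. []~(~q & q) & <>(~q & q), u   [&-rule on 1]
3. ~r & (p & ~r), u   [&-rule on 1]
4. []~(~q & q), u   [&-rule on 2]
5. <>(~q & q), u   [&-rule on 2]
6. ~r, u   [&-rule on 3]
7. p & ~r, u   [&-rule on 3]
8. p, u   [&-rule on 7]
9. ~q & q, v   [<>-rule on 5: fresh world v, uRv]
10. ~q, v   [&-rule on 9]
11. q, v   [&-rule on 9]
Accessibility: uRv
Branch closes: q and ~q both at v.
All branches of the tableau close; one closing branch shown above.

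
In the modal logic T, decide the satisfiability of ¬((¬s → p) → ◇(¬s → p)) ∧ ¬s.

1. ¬((¬s → p) → ◇(¬s → p)) ∧ ¬s, u
2. ¬((¬s → p) → ◇(¬s → p)), u
3. ¬s, u
4. ¬s → p, u
5. ¬◇(¬s → p), u
6. ¬(¬s → p), u
7. ¬p, u
8. p, u
Accessibility: uRu
Branch closes: p and ¬p both at u.
(One branch shown.) All branches close.

Unsatisfiable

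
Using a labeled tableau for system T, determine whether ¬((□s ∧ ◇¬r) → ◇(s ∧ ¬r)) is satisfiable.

1. ¬((□s ∧ ◇¬r) → ◇(s ∧ ¬r)), u
2. □s ∧ ◇¬r, u   [¬→-rule on 1]
3. ¬◇(s ∧ ¬r), u   [¬→-rule on 1]
4. □s, u   [∧-rule on 2]
5. ◇¬r, u   [∧-rule on 2]
6. ¬(s ∧ ¬r), u   [¬◇-rule on 3 via uRu]
7. s, u   [□-rule on 4 via uRu]
8. r, u   [¬∧-rule on 6 (branches; this branch)]
9. ¬r, v   [◇-rule on 5: fresh world v, uRv]
10. ¬(s ∧ ¬r), v   [¬◇-rule on 3 via uRv]
11. s, v   [□-rule on 4 via uRv]
12. r, v   [¬∧-rule on 10 (branches; this branch)]
Accessibility: uRu, uRv, vRv
Branch closes: r and ¬r both at v.
(One branch shown.) All branches close.

Unsatisfiable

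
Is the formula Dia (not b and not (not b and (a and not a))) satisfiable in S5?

Satisfiable (open branch found)

1. Dia (not b and not (not b and (a and not a))), u
2. not b and not (not b and (a and not a)), v
3. not b, v
4. not (not b and (a and not a)), v
5. not (a and not a), v
6. a, v
Accessibility: uRu, uRv, vRu, vRv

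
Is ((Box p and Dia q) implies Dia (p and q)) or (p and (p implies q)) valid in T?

Valid in T

Tableau for the negation not (((Box p and Dia q) implies Dia (p and q)) or (p and (p implies q))):
1. not (((Box p and Dia q) implies Dia (p and q)) or (p and (p implies q))), w0
2. not ((Box p and Dia q) implies Dia (p and q)), w0   [neg-or-rule on 1]
3. not (p and (p implies q)), w0   [neg-or-rule on 1]
4. Box p and Dia q, w0   [neg-implies-rule on 2]
5. not Dia (p and q), w0   [neg-implies-rule on 2]
6. Box p, w0   [and-rule on 4]
7. Dia q, w0   [and-rule on 4]
8. not (p and q), w0   [neg-Dia-rule on 5 via w0Rw0]
9. p, w0   [Box-rule on 6 via w0Rw0]
10. not (p implies q), w0   [neg-and-rule on 3 (branches; this branch)]
11. not q, w0   [neg-implies-rule on 10]
12. q, w1   [Dia-rule on 7: fresh world w1, w0Rw1]
13. not (p and q), w1   [neg-Dia-rule on 5 via w0Rw1]
14. p, w1   [Box-rule on 6 via w0Rw1]
15. not q, w1   [neg-and-rule on 13 (branches; this branch)]
Accessibility: w0Rw0, w0Rw1, w1Rw1
Branch closes: q and not q both at w1.
All branches of the negation close; one closing branch shown above.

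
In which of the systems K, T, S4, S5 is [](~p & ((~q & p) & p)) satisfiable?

K

T-tableau for the formula:
1. [](~p & ((~q & p) & p)), w0
2. ~p & ((~q & p) & p), w0   [[]-rule on 1 via w0Rw0]
3. ~p, w0   [&-rule on 2]
4. (~q & p) & p, w0   [&-rule on 2]
5. ~q & p, w0   [&-rule on 4]
6. p, w0   [&-rule on 4]
Accessibility: w0Rw0
Branch closes: p and ~p both at w0.
Every branch closes (one shown): unsatisfiable in T, hence also in S4, S5 (every S4/S5-frame is a T-frame).
K-tableau for the formula:
1. [](~p & ((~q & p) & p)), w0
Complete open branch: satisfiable in K.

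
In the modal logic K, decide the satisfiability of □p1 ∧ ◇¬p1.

No, unsatisfiable

1. □p1 ∧ ◇¬p1, u
2. □p1, u
3. ◇¬p1, u
4. ¬p1, v
5. p1, v
Accessibility: uRv
Branch closes: p1 and ¬p1 both at v.
(One branch shown.) All branches close.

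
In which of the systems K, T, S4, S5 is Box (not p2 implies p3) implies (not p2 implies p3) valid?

K-tableau for the negation not (Box (not p2 implies p3) implies (not p2 implies p3)):
1. not (Box (not p2 implies p3) implies (not p2 implies p3)), w0
2. Box (not p2 implies p3), w0   [neg-implies-rule on 1]
3. not (not p2 implies p3), w0   [neg-implies-rule on 1]
4. not p2, w0   [neg-implies-rule on 3]
5. not p3, w0   [neg-implies-rule on 3]
Complete open branch: countermodel on a K-frame, so not valid in K.
T-tableau for the negation not (Box (not p2 implies p3) implies (not p2 implies p3)):
1. not (Box (not p2 implies p3) implies (not p2 implies p3)), w0
2. Box (not p2 implies p3), w0   [neg-implies-rule on 1]
3. not (not p2 implies p3), w0   [neg-implies-rule on 1]
4. not p2, w0   [neg-implies-rule on 3]
5. not p3, w0   [neg-implies-rule on 3]
6. not p2 implies p3, w0   [Box-rule on 2 via w0Rw0]
7. p3, w0   [implies-rule on 6 (branches; this branch)]
Accessibility: w0Rw0
Branch closes: p3 and not p3 both at w0.
Every branch closes (one shown): valid in T, hence also in S4, S5 (every theorem of T is a theorem of S4 and S5).

T, S4, S5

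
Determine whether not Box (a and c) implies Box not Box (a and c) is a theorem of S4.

Tableau for the negation not (not Box (a and c) implies Box not Box (a and c)):
1. not (not Box (a and c) implies Box not Box (a and c)), w0
2. not Box (a and c), w0
3. not Box not Box (a and c), w0
4. not (a and c), w1
5. not c, w1
6. Box (a and c), w2
7. a and c, w2
8. a, w2
9. c, w2
Accessibility: w0Rw0, w0Rw1, w0Rw2, w1Rw1, w2Rw2
The negation has an open branch (countermodel exists).

No, not valid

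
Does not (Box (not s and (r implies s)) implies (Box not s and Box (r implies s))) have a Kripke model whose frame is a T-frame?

1. not (Box (not s and (r implies s)) implies (Box not s and Box (r implies s))), w0
2. Box (not s and (r implies s)), w0   [neg-implies-rule on 1]
3. not (Box not s and Box (r implies s)), w0   [neg-implies-rule on 1]
4. not s and (r implies s), w0   [Box-rule on 2 via w0Rw0]
5. not s, w0   [and-rule on 4]
6. r implies s, w0   [and-rule on 4]
7. not Box (r implies s), w0   [neg-and-rule on 3 (branches; this branch)]
8. not r, w0   [implies-rule on 6 (branches; this branch)]
9. not (r implies s), w1   [neg-Box-rule on 7: fresh world w1, w0Rw1]
10. r, w1   [neg-implies-rule on 9]
11. not s, w1   [neg-implies-rule on 9]
12. not s and (r implies s), w1   [Box-rule on 2 via w0Rw1]
13. r implies s, w1   [and-rule on 12]
14. s, w1   [implies-rule on 13 (branches; this branch)]
Accessibility: w0Rw0, w0Rw1, w1Rw1
Branch closes: s and not s both at w1.
(One branch shown.) All branches close.

No, unsatisfiable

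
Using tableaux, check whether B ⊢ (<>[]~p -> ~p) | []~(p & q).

Valid

Tableau for the negation ~((<>[]~p -> ~p) | []~(p & q)):
1. ~((<>[]~p -> ~p) | []~(p & q)), u
2. ~(<>[]~p -> ~p), u
3. ~[]~(p & q), u
4. <>[]~p, u
5. p, u
6. p & q, v
7. p, v
8. q, v
9. []~p, w
10. ~p, u
Accessibility: uRu, uRv, uRw, vRu, vRv, wRu, wRw
Branch closes: p and ~p both at u.
All branches of the negation close; one closing branch shown above.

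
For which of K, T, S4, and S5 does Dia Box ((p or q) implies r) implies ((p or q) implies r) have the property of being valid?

S5

S5-tableau for the negation not (Dia Box ((p or q) implies r) implies ((p or q) implies r)):
1. not (Dia Box ((p or q) implies r) implies ((p or q) implies r)), u
2. Dia Box ((p or q) implies r), u
3. not ((p or q) implies r), u
4. p or q, u
5. not r, u
6. q, u
7. Box ((p or q) implies r), v
8. (p or q) implies r, u
9. (p or q) implies r, v
10. not (p or q), u
11. not p, u
12. not q, u
Accessibility: uRu, uRv, vRu, vRv
Branch closes: q and not q both at u.
Every branch closes (one shown): valid in S5.
S4-tableau for the negation not (Dia Box ((p or q) implies r) implies ((p or q) implies r)):
1. not (Dia Box ((p or q) implies r) implies ((p or q) implies r)), u
2. Dia Box ((p or q) implies r), u
3. not ((p or q) implies r), u
4. p or q, u
5. not r, u
6. q, u
7. Box ((p or q) implies r), v
8. (p or q) implies r, v
9. r, v
Accessibility: uRu, uRv, vRv
Complete open branch: countermodel on an S4-frame, so not valid in S4, nor in K, T (the same frame is also a K-frame and a T-frame).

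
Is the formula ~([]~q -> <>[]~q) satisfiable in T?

Unsatisfiable

1. ~([]~q -> <>[]~q), 0
2. []~q, 0
3. ~<>[]~q, 0
4. ~q, 0
5. ~[]~q, 0
6. q, 1
7. ~q, 1
Accessibility: 0R0, 0R1, 1R1
Branch closes: q and ~q both at 1.
Every branch closes; the branch above is one of them.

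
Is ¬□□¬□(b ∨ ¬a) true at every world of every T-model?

Tableau for the negation □□¬□(b ∨ ¬a):
1. □□¬□(b ∨ ¬a), u
2. □¬□(b ∨ ¬a), u
3. ¬□(b ∨ ¬a), u
4. ¬(b ∨ ¬a), v
5. ¬b, v
6. a, v
7. □¬□(b ∨ ¬a), v
8. ¬□(b ∨ ¬a), v
9. ¬(b ∨ ¬a), w
10. ¬b, w
11. a, w
12. ¬□(b ∨ ¬a), w
13. ¬(b ∨ ¬a), x
14. ¬b, x
15. a, x
Accessibility: uRu, uRv, vRv, vRw, wRw, wRx, xRx
The negation has an open branch (countermodel exists).

No, not valid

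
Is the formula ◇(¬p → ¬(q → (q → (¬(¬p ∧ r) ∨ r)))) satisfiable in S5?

1. ◇(¬p → ¬(q → (q → (¬(¬p ∧ r) ∨ r)))), 0
2. ¬p → ¬(q → (q → (¬(¬p ∧ r) ∨ r))), 1   [◇-rule on 1: fresh world 1, 0R1]
3. p, 1   [→-rule on 2 (branches; this branch)]
Accessibility: 0R0, 0R1, 1R0, 1R1

Yes, satisfiable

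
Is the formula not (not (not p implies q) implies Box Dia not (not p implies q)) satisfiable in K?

Satisfiable (open branch found)

1. not (not (not p implies q) implies Box Dia not (not p implies q)), w0
2. not (not p implies q), w0
3. not Box Dia not (not p implies q), w0
4. not p, w0
5. not q, w0
6. not Dia not (not p implies q), w1
Accessibility: w0Rw1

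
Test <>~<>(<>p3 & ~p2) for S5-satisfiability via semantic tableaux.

1. <>~<>(<>p3 & ~p2), 0
2. ~<>(<>p3 & ~p2), 1
3. ~(<>p3 & ~p2), 0
4. ~(<>p3 & ~p2), 1
5. p2, 0
6. p2, 1
Accessibility: 0R0, 0R1, 1R0, 1R1

Yes, satisfiable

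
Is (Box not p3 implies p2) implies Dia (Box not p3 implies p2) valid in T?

Tableau for the negation not ((Box not p3 implies p2) implies Dia (Box not p3 implies p2)):
1. not ((Box not p3 implies p2) implies Dia (Box not p3 implies p2)), u
2. Box not p3 implies p2, u
3. not Dia (Box not p3 implies p2), u
4. not (Box not p3 implies p2), u
5. Box not p3, u
6. not p2, u
7. not p3, u
8. not Box not p3, u
9. p3, v
10. not (Box not p3 implies p2), v
11. Box not p3, v
12. not p2, v
13. not p3, v
Accessibility: uRu, uRv, vRv
Branch closes: p3 and not p3 both at v.
Every branch of the negation's tableau closes; the branch above is one of them.

Valid in T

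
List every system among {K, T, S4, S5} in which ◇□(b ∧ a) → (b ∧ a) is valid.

S5-tableau for the negation ¬(◇□(b ∧ a) → (b ∧ a)):
1. ¬(◇□(b ∧ a) → (b ∧ a)), 0
2. ◇□(b ∧ a), 0
3. ¬(b ∧ a), 0
4. ¬a, 0
5. □(b ∧ a), 1
6. b ∧ a, 0
7. b, 0
8. a, 0
Accessibility: 0R0, 0R1, 1R0, 1R1
Branch closes: a and ¬a both at 0.
Every branch closes (one shown): valid in S5.
S4-tableau for the negation ¬(◇□(b ∧ a) → (b ∧ a)):
1. ¬(◇□(b ∧ a) → (b ∧ a)), 0
2. ◇□(b ∧ a), 0
3. ¬(b ∧ a), 0
4. ¬a, 0
5. □(b ∧ a), 1
6. b ∧ a, 1
7. b, 1
8. a, 1
Accessibility: 0R0, 0R1, 1R1
Complete open branch: countermodel on an S4-frame, so not valid in S4, nor in K, T (the same frame is also a K-frame and a T-frame).

S5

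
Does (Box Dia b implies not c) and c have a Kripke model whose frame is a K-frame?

1. (Box Dia b implies not c) and c, w0
2. Box Dia b implies not c, w0
3. c, w0
4. not Box Dia b, w0
5. not Dia b, w1
Accessibility: w0Rw1

Satisfiable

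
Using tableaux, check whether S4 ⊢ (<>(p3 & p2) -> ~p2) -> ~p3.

Tableau for the negation ~((<>(p3 & p2) -> ~p2) -> ~p3):
1. ~((<>(p3 & p2) -> ~p2) -> ~p3), w0
2. <>(p3 & p2) -> ~p2, w0   [~->-rule on 1]
3. p3, w0   [~->-rule on 1]
4. ~p2, w0   [->-rule on 2 (branches; this branch)]
Accessibility: w0Rw0
The negation has an open branch (countermodel exists).

No, not valid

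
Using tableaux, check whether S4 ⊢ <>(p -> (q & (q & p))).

Tableau for the negation ~<>(p -> (q & (q & p))):
1. ~<>(p -> (q & (q & p))), w0
2. ~(p -> (q & (q & p))), w0
3. p, w0
4. ~(q & (q & p)), w0
5. ~(q & p), w0
6. ~q, w0
Accessibility: w0Rw0
The negation has an open branch (countermodel exists).

No, not valid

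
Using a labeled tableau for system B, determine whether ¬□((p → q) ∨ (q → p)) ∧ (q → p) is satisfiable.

1. ¬□((p → q) ∨ (q → p)) ∧ (q → p), u
2. ¬□((p → q) ∨ (q → p)), u
3. q → p, u
4. p, u
5. ¬((p → q) ∨ (q → p)), v
6. ¬(p → q), v
7. ¬(q → p), v
8. p, v
9. ¬q, v
10. q, v
11. ¬p, v
Accessibility: uRu, uRv, vRu, vRv
Branch closes: q and ¬q both at v.
Every branch closes; the branch above is one of them.

Unsatisfiable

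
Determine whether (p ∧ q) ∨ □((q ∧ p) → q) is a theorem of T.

Valid

Tableau for the negation ¬((p ∧ q) ∨ □((q ∧ p) → q)):
1. ¬((p ∧ q) ∨ □((q ∧ p) → q)), u
2. ¬(p ∧ q), u   [¬∨-rule on 1]
3. ¬□((q ∧ p) → q), u   [¬∨-rule on 1]
4. ¬q, u   [¬∧-rule on 2 (branches; this branch)]
5. ¬((q ∧ p) → q), v   [¬□-rule on 3: fresh world v, uRv]
6. q ∧ p, v   [¬→-rule on 5]
7. ¬q, v   [¬→-rule on 5]
8. q, v   [∧-rule on 6]
9. p, v   [∧-rule on 6]
Accessibility: uRu, uRv, vRv
Branch closes: q and ¬q both at v.
Every branch of the negation's tableau closes; the branch above is one of them.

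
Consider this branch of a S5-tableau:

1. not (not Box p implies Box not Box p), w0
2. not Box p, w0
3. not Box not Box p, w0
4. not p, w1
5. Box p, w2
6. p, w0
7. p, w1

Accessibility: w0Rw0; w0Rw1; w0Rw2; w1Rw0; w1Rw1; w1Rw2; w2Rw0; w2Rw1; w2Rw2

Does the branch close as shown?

Yes, closed

Both p and not p appear at w1.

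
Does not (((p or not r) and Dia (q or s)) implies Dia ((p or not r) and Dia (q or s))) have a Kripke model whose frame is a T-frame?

Unsatisfiable

1. not (((p or not r) and Dia (q or s)) implies Dia ((p or not r) and Dia (q or s))), 0
2. (p or not r) and Dia (q or s), 0   [neg-implies-rule on 1]
3. not Dia ((p or not r) and Dia (q or s)), 0   [neg-implies-rule on 1]
4. p or not r, 0   [and-rule on 2]
5. Dia (q or s), 0   [and-rule on 2]
6. not ((p or not r) and Dia (q or s)), 0   [neg-Dia-rule on 3 via 0R0]
7. not r, 0   [or-rule on 4 (branches; this branch)]
8. not Dia (q or s), 0   [neg-and-rule on 6 (branches; this branch)]
9. not (q or s), 0   [neg-Dia-rule on 8 via 0R0]
10. not q, 0   [neg-or-rule on 9]
11. not s, 0   [neg-or-rule on 9]
12. q or s, 1   [Dia-rule on 5: fresh world 1, 0R1]
13. not ((p or not r) and Dia (q or s)), 1   [neg-Dia-rule on 3 via 0R1]
14. not (q or s), 1   [neg-Dia-rule on 8 via 0R1]
15. not q, 1   [neg-or-rule on 14]
16. not s, 1   [neg-or-rule on 14]
17. s, 1   [or-rule on 12 (branches; this branch)]
Accessibility: 0R0, 0R1, 1R1
Branch closes: s and not s both at 1.
Every branch closes; the branch above is one of them.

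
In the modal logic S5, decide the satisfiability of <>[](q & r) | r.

Satisfiable

1. <>[](q & r) | r, 0
2. r, 0
Accessibility: 0R0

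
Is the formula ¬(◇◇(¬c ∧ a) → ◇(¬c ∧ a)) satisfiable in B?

1. ¬(◇◇(¬c ∧ a) → ◇(¬c ∧ a)), w0
2. ◇◇(¬c ∧ a), w0   [¬→-rule on 1]
3. ¬◇(¬c ∧ a), w0   [¬→-rule on 1]
4. ¬(¬c ∧ a), w0   [¬◇-rule on 3 via w0Rw0]
5. ¬a, w0   [¬∧-rule on 4 (branches; this branch)]
6. ◇(¬c ∧ a), w1   [◇-rule on 2: fresh world w1, w0Rw1]
7. ¬(¬c ∧ a), w1   [¬◇-rule on 3 via w0Rw1]
8. ¬a, w1   [¬∧-rule on 7 (branches; this branch)]
9. ¬c ∧ a, w2   [◇-rule on 6: fresh world w2, w1Rw2]
10. ¬c, w2   [∧-rule on 9]
11. a, w2   [∧-rule on 9]
Accessibility: w0Rw0, w0Rw1, w1Rw0, w1Rw1, w1Rw2, w2Rw1, w2Rw2

Satisfiable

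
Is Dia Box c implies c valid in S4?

No, not valid

Tableau for the negation not (Dia Box c implies c):
1. not (Dia Box c implies c), w0
2. Dia Box c, w0
3. not c, w0
4. Box c, w1
5. c, w1
Accessibility: w0Rw0, w0Rw1, w1Rw1
The negation has an open branch (countermodel exists).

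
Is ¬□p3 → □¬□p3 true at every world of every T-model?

Tableau for the negation ¬(¬□p3 → □¬□p3):
1. ¬(¬□p3 → □¬□p3), w0
2. ¬□p3, w0   [¬→-rule on 1]
3. ¬□¬□p3, w0   [¬→-rule on 1]
4. ¬p3, w1   [¬□-rule on 2: fresh world w1, w0Rw1]
5. □p3, w2   [¬□-rule on 3: fresh world w2, w0Rw2]
6. p3, w2   [□-rule on 5 via w2Rw2]
Accessibility: w0Rw0, w0Rw1, w0Rw2, w1Rw1, w2Rw2
The negation has an open branch (countermodel exists).

Not valid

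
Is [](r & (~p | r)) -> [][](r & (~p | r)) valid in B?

Not valid

Tableau for the negation ~([](r & (~p | r)) -> [][](r & (~p | r))):
1. ~([](r & (~p | r)) -> [][](r & (~p | r))), 0
2. [](r & (~p | r)), 0
3. ~[][](r & (~p | r)), 0
4. r & (~p | r), 0
5. r, 0
6. ~p | r, 0
7. ~[](r & (~p | r)), 1
8. r & (~p | r), 1
9. r, 1
10. ~p | r, 1
11. ~(r & (~p | r)), 2
12. ~(~p | r), 2
13. p, 2
14. ~r, 2
Accessibility: 0R0, 0R1, 1R0, 1R1, 1R2, 2R1, 2R2
The negation has an open branch (countermodel exists).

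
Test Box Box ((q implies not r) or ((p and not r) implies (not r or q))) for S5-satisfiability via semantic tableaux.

1. Box Box ((q implies not r) or ((p and not r) implies (not r or q))), w0
2. Box ((q implies not r) or ((p and not r) implies (not r or q))), w0
3. (q implies not r) or ((p and not r) implies (not r or q)), w0
4. (p and not r) implies (not r or q), w0
5. not r or q, w0
6. q, w0
Accessibility: w0Rw0

Satisfiable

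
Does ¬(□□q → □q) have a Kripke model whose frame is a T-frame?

Unsatisfiable (every branch closes)

1. ¬(□□q → □q), 0
2. □□q, 0
3. ¬□q, 0
4. □q, 0
5. q, 0
6. ¬q, 1
7. □q, 1
8. q, 1
Accessibility: 0R0, 0R1, 1R1
Branch closes: q and ¬q both at 1.
(One branch shown.) All branches close.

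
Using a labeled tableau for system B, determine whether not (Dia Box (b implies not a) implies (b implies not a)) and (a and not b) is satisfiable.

Unsatisfiable

1. not (Dia Box (b implies not a) implies (b implies not a)) and (a and not b), w0
2. not (Dia Box (b implies not a) implies (b implies not a)), w0
3. a and not b, w0
4. Dia Box (b implies not a), w0
5. not (b implies not a), w0
6. a, w0
7. not b, w0
8. b, w0
Accessibility: w0Rw0
Branch closes: b and not b both at w0.
(One branch shown.) All branches close.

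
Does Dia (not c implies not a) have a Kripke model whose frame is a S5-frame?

Satisfiable (open branch found)

1. Dia (not c implies not a), w0
2. not c implies not a, w1
3. not a, w1
Accessibility: w0Rw0, w0Rw1, w1Rw0, w1Rw1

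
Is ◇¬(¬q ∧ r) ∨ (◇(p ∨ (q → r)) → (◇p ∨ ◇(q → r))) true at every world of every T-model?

Tableau for the negation ¬(◇¬(¬q ∧ r) ∨ (◇(p ∨ (q → r)) → (◇p ∨ ◇(q → r)))):
1. ¬(◇¬(¬q ∧ r) ∨ (◇(p ∨ (q → r)) → (◇p ∨ ◇(q → r)))), w0
2. ¬◇¬(¬q ∧ r), w0
3. ¬(◇(p ∨ (q → r)) → (◇p ∨ ◇(q → r))), w0
4. ◇(p ∨ (q → r)), w0
5. ¬(◇p ∨ ◇(q → r)), w0
6. ¬◇p, w0
7. ¬◇(q → r), w0
8. ¬q ∧ r, w0
9. ¬q, w0
10. r, w0
11. ¬p, w0
12. ¬(q → r), w0
13. q, w0
14. ¬r, w0
Accessibility: w0Rw0
Branch closes: q and ¬q both at w0.
Every branch of the negation's tableau closes; the branch above is one of them.

Valid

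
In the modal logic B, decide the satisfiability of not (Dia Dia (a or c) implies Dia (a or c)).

1. not (Dia Dia (a or c) implies Dia (a or c)), u
2. Dia Dia (a or c), u
3. not Dia (a or c), u
4. not (a or c), u
5. not a, u
6. not c, u
7. Dia (a or c), v
8. not (a or c), v
9. not a, v
10. not c, v
11. a or c, w
12. c, w
Accessibility: uRu, uRv, vRu, vRv, vRw, wRv, wRw

Satisfiable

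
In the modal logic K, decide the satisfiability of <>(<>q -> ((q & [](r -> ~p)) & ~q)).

1. <>(<>q -> ((q & [](r -> ~p)) & ~q)), w0
2. <>q -> ((q & [](r -> ~p)) & ~q), w1
3. ~<>q, w1
Accessibility: w0Rw1

Yes, satisfiable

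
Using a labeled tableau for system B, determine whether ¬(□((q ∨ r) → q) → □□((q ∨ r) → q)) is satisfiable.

Satisfiable (open branch found)

1. ¬(□((q ∨ r) → q) → □□((q ∨ r) → q)), u
2. □((q ∨ r) → q), u
3. ¬□□((q ∨ r) → q), u
4. (q ∨ r) → q, u
5. q, u
6. ¬□((q ∨ r) → q), v
7. (q ∨ r) → q, v
8. q, v
9. ¬((q ∨ r) → q), w
10. q ∨ r, w
11. ¬q, w
12. r, w
Accessibility: uRu, uRv, vRu, vRv, vRw, wRv, wRw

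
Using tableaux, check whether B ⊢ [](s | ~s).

Valid

Tableau for the negation ~[](s | ~s):
1. ~[](s | ~s), w0
2. ~(s | ~s), w1
3. ~s, w1
4. s, w1
Accessibility: w0Rw0, w0Rw1, w1Rw0, w1Rw1
Branch closes: s and ~s both at w1.
All branches of the negation close; one closing branch shown above.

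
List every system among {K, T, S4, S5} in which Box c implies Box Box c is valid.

S4-tableau for the negation not (Box c implies Box Box c):
1. not (Box c implies Box Box c), w0
2. Box c, w0   [neg-implies-rule on 1]
3. not Box Box c, w0   [neg-implies-rule on 1]
4. c, w0   [Box-rule on 2 via w0Rw0]
5. not Box c, w1   [neg-Box-rule on 3: fresh world w1, w0Rw1]
6. c, w1   [Box-rule on 2 via w0Rw1]
7. not c, w2   [neg-Box-rule on 5: fresh world w2, w1Rw2]
8. c, w2   [Box-rule on 2 via w0Rw2]
Accessibility: w0Rw0, w0Rw1, w0Rw2, w1Rw1, w1Rw2, w2Rw2
Branch closes: c and not c both at w2.
Every branch closes (one shown): valid in S4, hence also in S5 (every theorem of S4 is a theorem of S5).
T-tableau for the negation not (Box c implies Box Box c):
1. not (Box c implies Box Box c), w0
2. Box c, w0   [neg-implies-rule on 1]
3. not Box Box c, w0   [neg-implies-rule on 1]
4. c, w0   [Box-rule on 2 via w0Rw0]
5. not Box c, w1   [neg-Box-rule on 3: fresh world w1, w0Rw1]
6. c, w1   [Box-rule on 2 via w0Rw1]
7. not c, w2   [neg-Box-rule on 5: fresh world w2, w1Rw2]
Accessibility: w0Rw0, w0Rw1, w1Rw1, w1Rw2, w2Rw2
Complete open branch: countermodel on a T-frame, so not valid in T, nor in K (the same frame is also a K-frame).

S4, S5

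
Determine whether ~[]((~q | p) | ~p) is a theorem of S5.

Not valid

Tableau for the negation []((~q | p) | ~p):
1. []((~q | p) | ~p), u
2. (~q | p) | ~p, u
3. ~p, u
Accessibility: uRu
The negation has an open branch (countermodel exists).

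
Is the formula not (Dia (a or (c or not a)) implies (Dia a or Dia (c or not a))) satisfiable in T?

No, unsatisfiable

1. not (Dia (a or (c or not a)) implies (Dia a or Dia (c or not a))), w0
2. Dia (a or (c or not a)), w0   [neg-implies-rule on 1]
3. not (Dia a or Dia (c or not a)), w0   [neg-implies-rule on 1]
4. not Dia a, w0   [neg-or-rule on 3]
5. not Dia (c or not a), w0   [neg-or-rule on 3]
6. not a, w0   [neg-Dia-rule on 4 via w0Rw0]
7. not (c or not a), w0   [neg-Dia-rule on 5 via w0Rw0]
8. not c, w0   [neg-or-rule on 7]
9. a, w0   [neg-or-rule on 7]
Accessibility: w0Rw0
Branch closes: a and not a both at w0.
All branches of the tableau close; one closing branch shown above.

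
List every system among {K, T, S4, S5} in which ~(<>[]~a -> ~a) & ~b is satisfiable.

S5-tableau for the formula:
1. ~(<>[]~a -> ~a) & ~b, 0
2. ~(<>[]~a -> ~a), 0
3. ~b, 0
4. <>[]~a, 0
5. a, 0
6. []~a, 1
7. ~a, 0
Accessibility: 0R0, 0R1, 1R0, 1R1
Branch closes: a and ~a both at 0.
Every branch closes (one shown): unsatisfiable in S5.
S4-tableau for the formula:
1. ~(<>[]~a -> ~a) & ~b, 0
2. ~(<>[]~a -> ~a), 0
3. ~b, 0
4. <>[]~a, 0
5. a, 0
6. []~a, 1
7. ~a, 1
Accessibility: 0R0, 0R1, 1R1
Complete open branch: satisfiable in S4, hence also in K, T (this S4-model is also a K-model and a T-model).

K, T, S4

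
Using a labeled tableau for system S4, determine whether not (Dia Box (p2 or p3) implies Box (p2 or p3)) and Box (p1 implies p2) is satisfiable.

1. not (Dia Box (p2 or p3) implies Box (p2 or p3)) and Box (p1 implies p2), w0
2. not (Dia Box (p2 or p3) implies Box (p2 or p3)), w0
3. Box (p1 implies p2), w0
4. Dia Box (p2 or p3), w0
5. not Box (p2 or p3), w0
6. p1 implies p2, w0
7. p2, w0
8. Box (p2 or p3), w1
9. p1 implies p2, w1
10. p2 or p3, w1
11. p2, w1
12. p3, w1
13. not (p2 or p3), w2
14. not p2, w2
15. not p3, w2
16. p1 implies p2, w2
17. not p1, w2
Accessibility: w0Rw0, w0Rw1, w0Rw2, w1Rw1, w2Rw2

Satisfiable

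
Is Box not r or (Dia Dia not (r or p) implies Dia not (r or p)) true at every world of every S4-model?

Valid

Tableau for the negation not (Box not r or (Dia Dia not (r or p) implies Dia not (r or p))):
1. not (Box not r or (Dia Dia not (r or p) implies Dia not (r or p))), w0
2. not Box not r, w0   [neg-or-rule on 1]
3. not (Dia Dia not (r or p) implies Dia not (r or p)), w0   [neg-or-rule on 1]
4. Dia Dia not (r or p), w0   [neg-implies-rule on 3]
5. not Dia not (r or p), w0   [neg-implies-rule on 3]
6. r or p, w0   [neg-Dia-rule on 5 via w0Rw0]
7. p, w0   [or-rule on 6 (branches; this branch)]
8. r, w1   [neg-Box-rule on 2: fresh world w1, w0Rw1]
9. r or p, w1   [neg-Dia-rule on 5 via w0Rw1]
10. p, w1   [or-rule on 9 (branches; this branch)]
11. Dia not (r or p), w2   [Dia-rule on 4: fresh world w2, w0Rw2]
12. r or p, w2   [neg-Dia-rule on 5 via w0Rw2]
13. p, w2   [or-rule on 12 (branches; this branch)]
14. not (r or p), w3   [Dia-rule on 11: fresh world w3, w2Rw3]
15. not r, w3   [neg-or-rule on 14]
16. not p, w3   [neg-or-rule on 14]
17. r or p, w3   [neg-Dia-rule on 5 via w0Rw3]
18. p, w3   [or-rule on 17 (branches; this branch)]
Accessibility: w0Rw0, w0Rw1, w0Rw2, w0Rw3, w1Rw1, w2Rw2, w2Rw3, w3Rw3
Branch closes: p and not p both at w3.
All branches of the negation close; one closing branch shown above.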